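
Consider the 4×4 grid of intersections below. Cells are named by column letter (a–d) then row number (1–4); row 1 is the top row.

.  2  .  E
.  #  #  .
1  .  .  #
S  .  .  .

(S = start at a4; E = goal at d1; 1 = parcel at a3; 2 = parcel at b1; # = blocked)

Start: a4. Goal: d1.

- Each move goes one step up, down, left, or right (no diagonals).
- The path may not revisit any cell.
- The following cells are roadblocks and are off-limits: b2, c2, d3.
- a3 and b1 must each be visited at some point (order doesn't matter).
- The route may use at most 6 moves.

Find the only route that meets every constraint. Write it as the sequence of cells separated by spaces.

a4 a3 a2 a1 b1 c1 d1

Any route must reach a3 and b1 and still end at d1 within 6 moves, so the order of the required stops is forced.
Route from a4: 3× up (reaching a1), 3× right (reaching d1) — 6 moves in all.
Check: all required cells visited; 6 ≤ 6 moves.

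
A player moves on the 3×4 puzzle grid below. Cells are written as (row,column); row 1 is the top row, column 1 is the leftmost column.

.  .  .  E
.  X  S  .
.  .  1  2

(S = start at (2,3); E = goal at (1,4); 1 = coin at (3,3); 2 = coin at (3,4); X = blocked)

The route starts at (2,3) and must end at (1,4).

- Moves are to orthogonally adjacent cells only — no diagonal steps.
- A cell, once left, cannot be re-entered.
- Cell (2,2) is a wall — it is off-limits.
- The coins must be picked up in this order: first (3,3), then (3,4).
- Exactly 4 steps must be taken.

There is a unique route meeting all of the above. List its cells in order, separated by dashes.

(2,3) - (3,3) - (3,4) - (2,4) - (1,4)

The waypoints must appear in the order (3,3), (3,4), with no cell reused.
Route from (2,3): down to (3,3), right to (3,4), 2× up (reaching (1,4)) — 4 moves in all.
Check: order respected (1 at step 1, 2 at step 2); 4 moves as required.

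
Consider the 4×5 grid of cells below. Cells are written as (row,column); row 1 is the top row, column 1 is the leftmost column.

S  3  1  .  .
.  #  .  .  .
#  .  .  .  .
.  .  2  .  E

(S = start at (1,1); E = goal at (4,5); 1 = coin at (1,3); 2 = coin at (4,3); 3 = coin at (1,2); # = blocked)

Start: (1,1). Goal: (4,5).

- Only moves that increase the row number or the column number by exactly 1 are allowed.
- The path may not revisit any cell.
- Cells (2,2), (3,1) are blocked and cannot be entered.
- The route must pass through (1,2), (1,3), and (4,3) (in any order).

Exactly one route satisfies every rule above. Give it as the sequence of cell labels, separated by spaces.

(1,1) (1,2) (1,3) (2,3) (3,3) (4,3) (4,4) (4,5)

Moves only go right or down, so the column and row indices never decrease.
Route from (1,1): 2× right (reaching (1,3)), 3× down (reaching (4,3)), 2× right (reaching (4,5)) — 7 moves in all.
Check: all required cells visited.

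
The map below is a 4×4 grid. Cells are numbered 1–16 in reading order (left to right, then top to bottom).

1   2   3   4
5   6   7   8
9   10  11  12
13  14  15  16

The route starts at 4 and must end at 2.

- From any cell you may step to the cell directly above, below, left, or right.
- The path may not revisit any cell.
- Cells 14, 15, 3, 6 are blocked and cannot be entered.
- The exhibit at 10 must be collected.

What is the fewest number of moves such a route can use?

8

Any route passes through 10 somewhere between 4 and 2. Summing Manhattan distances along the two legs (4 → 10 → 2) gives a lower bound of 4 + 2 = 6 moves.
That bound ignores the blocked cells. Measuring each leg by the fewest moves that actually steer around them (4→10: 4; 10→2: 4) raises the lower bound to 8.
A route of 8 moves exists: 4 → 8 → 12 → 11 → 10 → 9 → 5 → 1 → 2.
Since 8 matches that lower bound, it is optimal.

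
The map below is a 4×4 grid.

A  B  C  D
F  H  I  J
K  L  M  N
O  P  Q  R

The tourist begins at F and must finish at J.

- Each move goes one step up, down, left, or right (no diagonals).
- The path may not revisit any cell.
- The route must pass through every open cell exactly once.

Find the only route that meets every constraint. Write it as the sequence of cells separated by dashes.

Need to visit all 16 open cells exactly once, starting at F and ending at J.
Cell D has only two open neighbours (J and C), so the path must pass straight through it: one of those is the cell it's entered from and the other is where it exits.
Route from F: up 1 to A, right 1 to B, down 2 to L, left 1 to K, down 1 to O, right 3 to R, up 1 to N, left 1 to M, up 2 to C, right 1 to D, down 1 to J — 15 moves in all.
Check: all 16 open cells covered.

F - A - B - H - L - K - O - P - Q - R - N - M - I - C - D - J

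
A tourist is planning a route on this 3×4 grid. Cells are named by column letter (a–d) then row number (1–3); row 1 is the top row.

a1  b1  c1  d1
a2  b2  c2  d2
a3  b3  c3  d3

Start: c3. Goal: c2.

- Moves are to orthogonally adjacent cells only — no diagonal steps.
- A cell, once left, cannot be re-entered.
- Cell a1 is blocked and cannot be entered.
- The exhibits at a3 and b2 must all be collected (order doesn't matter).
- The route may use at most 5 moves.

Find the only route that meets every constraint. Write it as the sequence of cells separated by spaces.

c3 b3 a3 a2 b2 c2

Any route must reach a3 and b2 and still end at c2 within 5 moves, so the order of the required stops is forced.
Route from c3: left 2 to a3, up 1 to a2, right 2 to c2 — 5 moves in all.
Check: all required cells visited; 5 ≤ 5 moves.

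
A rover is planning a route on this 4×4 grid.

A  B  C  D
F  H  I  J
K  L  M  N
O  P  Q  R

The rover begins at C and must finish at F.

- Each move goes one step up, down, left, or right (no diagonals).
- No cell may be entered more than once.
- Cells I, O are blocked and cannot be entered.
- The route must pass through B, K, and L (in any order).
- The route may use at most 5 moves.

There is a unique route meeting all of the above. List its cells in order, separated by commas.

C, B, H, L, K, F

The 5-move cap with required stops at B, K, L leaves no slack for detours.
Route from C: left to B, 2× down (reaching L), left to K, up to F — 5 moves in all.
Check: all required cells visited; 5 ≤ 5 moves.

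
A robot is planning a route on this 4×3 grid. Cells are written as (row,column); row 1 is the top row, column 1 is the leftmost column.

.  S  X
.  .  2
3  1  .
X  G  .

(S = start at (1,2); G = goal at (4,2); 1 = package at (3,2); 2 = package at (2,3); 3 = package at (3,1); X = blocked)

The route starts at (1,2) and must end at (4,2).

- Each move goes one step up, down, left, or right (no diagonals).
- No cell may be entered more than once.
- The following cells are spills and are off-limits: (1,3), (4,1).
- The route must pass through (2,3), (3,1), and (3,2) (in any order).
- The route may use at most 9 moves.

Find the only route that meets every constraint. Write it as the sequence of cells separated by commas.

(1,2), (1,1), (2,1), (3,1), (3,2), (2,2), (2,3), (3,3), (4,3), (4,2)

Any route must reach (2,3), (3,1), and (3,2) and still end at (4,2) within 9 moves, so the order of the required stops is forced.
Route from (1,2): left to (1,1), 2× down (reaching (3,1)), right to (3,2), up to (2,2), right to (2,3), 2× down (reaching (4,3)), left to (4,2) — 9 moves in all.
Check: all required cells visited; 9 ≤ 9 moves.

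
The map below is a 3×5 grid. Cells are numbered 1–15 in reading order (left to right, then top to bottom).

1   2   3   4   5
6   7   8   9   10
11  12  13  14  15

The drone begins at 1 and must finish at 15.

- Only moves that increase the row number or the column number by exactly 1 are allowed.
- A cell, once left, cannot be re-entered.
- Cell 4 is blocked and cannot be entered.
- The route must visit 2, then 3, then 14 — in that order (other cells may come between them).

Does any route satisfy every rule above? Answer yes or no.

One route that works: 1 → 2 → 3 → 8 → 13 → 14 → 15.

yes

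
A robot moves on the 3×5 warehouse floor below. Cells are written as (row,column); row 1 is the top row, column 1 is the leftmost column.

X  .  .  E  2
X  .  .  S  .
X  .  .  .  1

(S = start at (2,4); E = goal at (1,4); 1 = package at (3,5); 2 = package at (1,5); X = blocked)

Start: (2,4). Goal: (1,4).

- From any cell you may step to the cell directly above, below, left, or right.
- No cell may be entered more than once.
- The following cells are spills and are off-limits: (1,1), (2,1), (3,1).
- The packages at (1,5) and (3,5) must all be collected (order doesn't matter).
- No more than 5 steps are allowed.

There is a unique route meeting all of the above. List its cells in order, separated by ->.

(2,4) -> (3,4) -> (3,5) -> (2,5) -> (1,5) -> (1,4)

The budget equals the shortest possible length, so every move has to be on a shortest route through the required cells.
Route from (2,4): down 1 to (3,4), right 1 to (3,5), up 2 to (1,5), left 1 to (1,4) — 5 moves in all.
Check: all required cells visited; 5 ≤ 5 moves.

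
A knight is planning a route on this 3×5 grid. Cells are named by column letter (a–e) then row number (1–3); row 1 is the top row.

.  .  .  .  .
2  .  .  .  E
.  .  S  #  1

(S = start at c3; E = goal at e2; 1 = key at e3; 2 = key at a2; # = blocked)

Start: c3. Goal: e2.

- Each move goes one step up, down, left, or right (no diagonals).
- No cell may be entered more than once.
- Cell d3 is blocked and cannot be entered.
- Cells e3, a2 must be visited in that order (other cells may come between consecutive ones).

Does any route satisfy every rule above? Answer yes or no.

e3 must be visited but has only one open neighbour (e2), and it is neither the start nor the goal — the route would have to enter and leave through e2, re-entering it.

no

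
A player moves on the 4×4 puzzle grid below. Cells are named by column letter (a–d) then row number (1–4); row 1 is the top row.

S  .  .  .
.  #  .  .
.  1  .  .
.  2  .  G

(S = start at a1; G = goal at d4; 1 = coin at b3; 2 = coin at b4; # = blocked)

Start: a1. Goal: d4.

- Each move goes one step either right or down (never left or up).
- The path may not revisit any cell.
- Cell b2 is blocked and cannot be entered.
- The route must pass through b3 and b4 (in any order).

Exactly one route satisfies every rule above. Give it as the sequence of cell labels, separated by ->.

Moves only go right or down, so the column and row indices never decrease.
Route from a1: down 2 to a3, right 1 to b3, down 1 to b4, right 2 to d4 — 6 moves in all.
Check: all required cells visited.

a1 -> a2 -> a3 -> b3 -> b4 -> c4 -> d4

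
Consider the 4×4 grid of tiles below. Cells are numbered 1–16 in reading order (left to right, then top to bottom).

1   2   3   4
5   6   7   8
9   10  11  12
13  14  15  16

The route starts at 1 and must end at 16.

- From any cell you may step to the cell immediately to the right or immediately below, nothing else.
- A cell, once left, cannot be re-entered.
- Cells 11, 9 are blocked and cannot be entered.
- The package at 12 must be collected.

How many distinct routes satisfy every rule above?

A right/down-only route from 1 to 16 makes exactly 3 down-moves and 3 right-moves in some order.
With no other constraints that would be C(6,3) = 20 routes.
Split at 12 and multiply the segment counts (each segment already excludes blocked cells): 1→12: 4; 12→16: 1; product = 4.
That gives 4 routes.

4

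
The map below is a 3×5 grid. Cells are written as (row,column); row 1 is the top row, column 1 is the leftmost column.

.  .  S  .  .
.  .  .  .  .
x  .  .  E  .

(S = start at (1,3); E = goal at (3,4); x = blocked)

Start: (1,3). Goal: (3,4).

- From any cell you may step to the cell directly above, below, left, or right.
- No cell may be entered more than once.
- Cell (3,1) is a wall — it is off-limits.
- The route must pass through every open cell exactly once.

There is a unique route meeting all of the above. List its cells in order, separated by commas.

(1,3), (1,2), (1,1), (2,1), (2,2), (3,2), (3,3), (2,3), (2,4), (1,4), (1,5), (2,5), (3,5), (3,4)

Need to visit all 14 open cells exactly once, starting at (1,3) and ending at (3,4).
Cell (3,2) has only two open neighbours ((2,2) and (3,3)), so the path must pass straight through it: one of those is the cell it's entered from and the other is where it exits.
Route from (1,3): left 2 to (1,1), down 1 to (2,1), right 1 to (2,2), down 1 to (3,2), right 1 to (3,3), up 1 to (2,3), right 1 to (2,4), up 1 to (1,4), right 1 to (1,5), down 2 to (3,5), left 1 to (3,4) — 13 moves in all.
Check: all 14 open cells covered.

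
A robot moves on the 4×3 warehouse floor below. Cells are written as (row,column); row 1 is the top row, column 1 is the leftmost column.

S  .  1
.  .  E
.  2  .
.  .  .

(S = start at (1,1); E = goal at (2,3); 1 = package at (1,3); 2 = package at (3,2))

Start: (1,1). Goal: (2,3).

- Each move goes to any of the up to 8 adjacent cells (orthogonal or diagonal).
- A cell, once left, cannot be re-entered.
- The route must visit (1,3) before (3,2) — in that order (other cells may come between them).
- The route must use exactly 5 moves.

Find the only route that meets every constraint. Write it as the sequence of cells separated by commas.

(1,1), (1,2), (1,3), (2,2), (3,2), (2,3)

The waypoints must appear in the order (1,3), (3,2), with no cell reused.
Route from (1,1): 2× right (reaching (1,3)), down-left to (2,2), down to (3,2), up-right to (2,3) — 5 moves in all.
Check: order respected (1 at step 2, 2 at step 4); 5 moves as required.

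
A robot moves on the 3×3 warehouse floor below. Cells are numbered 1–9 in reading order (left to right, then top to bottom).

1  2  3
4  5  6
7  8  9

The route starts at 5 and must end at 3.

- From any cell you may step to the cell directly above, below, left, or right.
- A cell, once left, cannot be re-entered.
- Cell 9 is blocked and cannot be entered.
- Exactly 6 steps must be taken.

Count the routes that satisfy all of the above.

1

Need simple routes of exactly 6 moves from 5 to 3 (Manhattan distance 2, so 2 moves are spent on a detour and 2 undoing it).
Enumerating: 5 8 7 4 1 2 3.
That gives 1 route.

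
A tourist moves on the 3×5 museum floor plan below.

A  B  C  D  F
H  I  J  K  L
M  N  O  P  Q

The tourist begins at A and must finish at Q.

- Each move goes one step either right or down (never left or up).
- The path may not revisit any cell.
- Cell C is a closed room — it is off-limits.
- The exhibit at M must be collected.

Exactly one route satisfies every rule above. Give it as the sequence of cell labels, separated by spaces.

A H M N O P Q

Moves only go right or down, so the column and row indices never decrease.
Route from A: down 2 to M, right 4 to Q — 6 moves in all.
Check: all required cells visited.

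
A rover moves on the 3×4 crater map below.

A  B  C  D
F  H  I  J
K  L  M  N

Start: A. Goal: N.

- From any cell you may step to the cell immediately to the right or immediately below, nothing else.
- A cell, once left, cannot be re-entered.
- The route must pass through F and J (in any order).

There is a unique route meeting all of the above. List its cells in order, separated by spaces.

Moves only go right or down, so the column and row indices never decrease.
Route from A: down to F, 3× right (reaching J), down to N — 5 moves in all.
Check: all required cells visited.

A F H I J N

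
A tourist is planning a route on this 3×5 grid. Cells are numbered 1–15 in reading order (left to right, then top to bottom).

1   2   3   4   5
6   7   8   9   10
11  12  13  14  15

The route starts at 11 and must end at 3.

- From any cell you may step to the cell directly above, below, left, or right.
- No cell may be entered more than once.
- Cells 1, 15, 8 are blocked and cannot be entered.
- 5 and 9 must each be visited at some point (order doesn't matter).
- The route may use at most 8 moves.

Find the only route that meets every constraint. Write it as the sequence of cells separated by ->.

11 -> 12 -> 13 -> 14 -> 9 -> 10 -> 5 -> 4 -> 3

The budget equals the shortest possible length, so every move has to be on a shortest route through the required cells.
Route from 11: right 3 to 14, up 1 to 9, right 1 to 10, up 1 to 5, left 2 to 3 — 8 moves in all.
Check: all required cells visited; 8 ≤ 8 moves.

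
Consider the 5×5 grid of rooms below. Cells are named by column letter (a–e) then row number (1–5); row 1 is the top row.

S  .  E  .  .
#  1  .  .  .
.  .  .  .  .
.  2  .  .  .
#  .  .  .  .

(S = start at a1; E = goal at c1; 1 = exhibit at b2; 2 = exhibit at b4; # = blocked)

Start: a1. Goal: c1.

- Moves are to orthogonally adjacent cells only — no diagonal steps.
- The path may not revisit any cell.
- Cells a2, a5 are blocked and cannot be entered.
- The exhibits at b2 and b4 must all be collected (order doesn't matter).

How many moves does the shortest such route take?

Any route passes through b2 and b4 in some order between a1 and c1. Summing Manhattan distances along each leg and taking the cheapest ordering (a1 → b2 → b4 → c1) gives a lower bound of 2 + 2 + 4 = 8 moves.
A route of 8 moves achieves this: a1 → b1 → b2 → b3 → b4 → c4 → c3 → c2 → c1.
Since 8 matches the lower bound, it is optimal.

8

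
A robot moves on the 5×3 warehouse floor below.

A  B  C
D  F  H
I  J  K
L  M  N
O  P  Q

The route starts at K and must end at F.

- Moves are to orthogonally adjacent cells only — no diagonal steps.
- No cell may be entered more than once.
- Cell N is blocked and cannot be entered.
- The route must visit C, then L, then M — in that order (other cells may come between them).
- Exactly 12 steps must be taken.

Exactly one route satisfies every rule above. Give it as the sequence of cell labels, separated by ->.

K -> H -> C -> B -> A -> D -> I -> L -> O -> P -> M -> J -> F

The waypoints must appear in the order C, L, M, with no cell reused.
Route from K: 2× up (reaching C), 2× left (reaching A), 4× down (reaching O), right to P, 3× up (reaching F) — 12 moves in all.
Check: order respected (C at step 2, L at step 7, M at step 10); 12 moves as required.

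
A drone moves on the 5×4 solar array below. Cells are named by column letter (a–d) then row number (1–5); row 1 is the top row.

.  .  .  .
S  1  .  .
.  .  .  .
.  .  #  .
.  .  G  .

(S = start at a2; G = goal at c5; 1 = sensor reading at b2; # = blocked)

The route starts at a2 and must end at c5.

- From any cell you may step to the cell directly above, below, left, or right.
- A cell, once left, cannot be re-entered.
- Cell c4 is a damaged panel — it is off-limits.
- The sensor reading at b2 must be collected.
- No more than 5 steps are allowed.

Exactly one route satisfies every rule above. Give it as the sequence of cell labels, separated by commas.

The 5-move cap with required stops at b2 leaves no slack for detours.
Route from a2: right 1 to b2, down 3 to b5, right 1 to c5 — 5 moves in all.
Check: all required cells visited; 5 ≤ 5 moves.

a2, b2, b3, b4, b5, c5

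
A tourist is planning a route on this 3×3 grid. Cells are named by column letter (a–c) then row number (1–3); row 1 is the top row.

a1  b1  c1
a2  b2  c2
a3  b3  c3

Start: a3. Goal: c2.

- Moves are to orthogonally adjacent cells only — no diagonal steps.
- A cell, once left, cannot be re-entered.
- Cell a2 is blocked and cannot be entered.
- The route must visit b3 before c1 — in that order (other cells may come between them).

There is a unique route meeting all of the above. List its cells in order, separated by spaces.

The waypoints must appear in the order b3, c1, with no cell reused.
Route from a3: right 1 to b3, up 2 to b1, right 1 to c1, down 1 to c2 — 5 moves in all.
Check: order respected (b3 at step 1, c1 at step 4).

a3 b3 b2 b1 c1 c2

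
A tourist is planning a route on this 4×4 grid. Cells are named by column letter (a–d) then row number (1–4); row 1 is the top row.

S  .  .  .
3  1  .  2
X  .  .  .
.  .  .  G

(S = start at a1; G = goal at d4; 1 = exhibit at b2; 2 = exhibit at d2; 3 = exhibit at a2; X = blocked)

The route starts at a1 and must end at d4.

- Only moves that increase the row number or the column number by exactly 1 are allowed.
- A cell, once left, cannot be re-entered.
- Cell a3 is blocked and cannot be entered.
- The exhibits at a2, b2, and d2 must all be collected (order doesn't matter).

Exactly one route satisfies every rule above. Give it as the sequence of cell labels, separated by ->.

Moves only go right or down, so the column and row indices never decrease.
Route from a1: down to a2, 3× right (reaching d2), 2× down (reaching d4) — 6 moves in all.
Check: all required cells visited.

a1 -> a2 -> b2 -> c2 -> d2 -> d3 -> d4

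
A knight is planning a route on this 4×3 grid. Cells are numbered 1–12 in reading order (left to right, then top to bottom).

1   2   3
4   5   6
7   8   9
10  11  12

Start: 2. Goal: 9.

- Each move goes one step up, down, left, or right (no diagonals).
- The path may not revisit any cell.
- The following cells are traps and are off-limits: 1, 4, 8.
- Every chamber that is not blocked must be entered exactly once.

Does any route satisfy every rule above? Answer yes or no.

Cell 7 has only one open neighbour but is neither the start nor the goal, so a Hamiltonian route would have to both enter and leave it through the same neighbour — impossible without revisiting.

no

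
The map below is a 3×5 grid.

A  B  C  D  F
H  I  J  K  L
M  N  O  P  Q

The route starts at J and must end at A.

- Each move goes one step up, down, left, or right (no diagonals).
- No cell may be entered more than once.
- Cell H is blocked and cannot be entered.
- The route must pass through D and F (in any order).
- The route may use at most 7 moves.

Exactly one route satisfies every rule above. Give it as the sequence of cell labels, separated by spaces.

The budget equals the shortest possible length, so every move has to be on a shortest route through the required cells.
Route from J: right 2 to L, up 1 to F, left 4 to A — 7 moves in all.
Check: all required cells visited; 7 ≤ 7 moves.

J K L F D C B A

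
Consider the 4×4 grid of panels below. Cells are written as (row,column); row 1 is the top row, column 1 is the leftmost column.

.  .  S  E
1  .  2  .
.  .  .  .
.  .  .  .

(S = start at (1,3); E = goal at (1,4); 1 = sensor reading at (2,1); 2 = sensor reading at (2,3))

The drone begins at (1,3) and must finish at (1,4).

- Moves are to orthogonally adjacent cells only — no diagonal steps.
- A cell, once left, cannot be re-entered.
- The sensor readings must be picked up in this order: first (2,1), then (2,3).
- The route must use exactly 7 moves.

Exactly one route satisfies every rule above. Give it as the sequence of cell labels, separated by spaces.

The waypoints must appear in the order (2,1), (2,3), with no cell reused.
Route from (1,3): 2× left (reaching (1,1)), down to (2,1), 3× right (reaching (2,4)), up to (1,4) — 7 moves in all.
Check: order respected (1 at step 3, 2 at step 5); 7 moves as required.

(1,3) (1,2) (1,1) (2,1) (2,2) (2,3) (2,4) (1,4)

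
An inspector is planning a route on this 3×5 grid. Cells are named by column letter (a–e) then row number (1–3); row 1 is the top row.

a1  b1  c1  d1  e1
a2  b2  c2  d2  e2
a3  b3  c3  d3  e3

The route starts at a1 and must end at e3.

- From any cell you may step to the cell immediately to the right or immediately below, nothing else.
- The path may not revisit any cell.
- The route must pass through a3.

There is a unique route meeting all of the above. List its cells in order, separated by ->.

a1 -> a2 -> a3 -> b3 -> c3 -> d3 -> e3

Moves only go right or down, so the column and row indices never decrease.
Route from a1: 2× down (reaching a3), 4× right (reaching e3) — 6 moves in all.
Check: all required cells visited.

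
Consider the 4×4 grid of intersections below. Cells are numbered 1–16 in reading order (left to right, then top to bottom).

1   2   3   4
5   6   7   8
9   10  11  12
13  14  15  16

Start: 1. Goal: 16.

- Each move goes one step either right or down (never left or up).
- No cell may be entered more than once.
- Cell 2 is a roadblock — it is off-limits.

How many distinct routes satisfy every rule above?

A right/down-only route from 1 to 16 makes exactly 3 down-moves and 3 right-moves in some order.
With no other constraints that would be C(6,3) = 20 routes.
Subtract routes through each blocked cell (inclusion–exclusion for overlaps): − through 2: 10 → 10.
That gives 10 routes.

10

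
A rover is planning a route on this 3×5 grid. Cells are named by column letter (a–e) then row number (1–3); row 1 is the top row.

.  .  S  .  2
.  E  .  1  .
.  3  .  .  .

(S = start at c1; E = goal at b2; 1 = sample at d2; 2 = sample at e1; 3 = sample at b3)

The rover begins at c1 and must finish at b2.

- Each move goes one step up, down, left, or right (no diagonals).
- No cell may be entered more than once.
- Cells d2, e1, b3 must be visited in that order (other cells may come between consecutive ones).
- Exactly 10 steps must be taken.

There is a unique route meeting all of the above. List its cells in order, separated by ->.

The waypoints must appear in the order d2, e1, b3, with no cell reused.
Route from c1: down to c2, right to d2, up to d1, right to e1, 2× down (reaching e3), 3× left (reaching b3), up to b2 — 10 moves in all.
Check: order respected (1 at step 2, 2 at step 4, 3 at step 9); 10 moves as required.

c1 -> c2 -> d2 -> d1 -> e1 -> e2 -> e3 -> d3 -> c3 -> b3 -> b2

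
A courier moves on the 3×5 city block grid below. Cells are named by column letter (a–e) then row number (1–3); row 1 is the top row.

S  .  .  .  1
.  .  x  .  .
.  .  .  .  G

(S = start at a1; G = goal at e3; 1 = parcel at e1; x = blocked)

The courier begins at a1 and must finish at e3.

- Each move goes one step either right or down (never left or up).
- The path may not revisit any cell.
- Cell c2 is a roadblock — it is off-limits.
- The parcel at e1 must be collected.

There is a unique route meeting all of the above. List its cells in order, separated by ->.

a1 -> b1 -> c1 -> d1 -> e1 -> e2 -> e3

Moves only go right or down, so the column and row indices never decrease.
Route from a1: 4× right (reaching e1), 2× down (reaching e3) — 6 moves in all.
Check: all required cells visited.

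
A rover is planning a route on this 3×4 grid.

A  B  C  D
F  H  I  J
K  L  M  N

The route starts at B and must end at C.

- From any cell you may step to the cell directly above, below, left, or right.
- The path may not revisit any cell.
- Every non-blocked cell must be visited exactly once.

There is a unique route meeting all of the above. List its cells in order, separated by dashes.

B - A - F - K - L - H - I - M - N - J - D - C

Need to visit all 12 open cells exactly once, starting at B and ending at C.
Cell N has only two open neighbours (J and M), so the path must pass straight through it: one of those is the cell it's entered from and the other is where it exits.
Route from B: left to A, 2× down (reaching K), right to L, up to H, right to I, down to M, right to N, 2× up (reaching D), left to C — 11 moves in all.
Check: all 12 open cells covered.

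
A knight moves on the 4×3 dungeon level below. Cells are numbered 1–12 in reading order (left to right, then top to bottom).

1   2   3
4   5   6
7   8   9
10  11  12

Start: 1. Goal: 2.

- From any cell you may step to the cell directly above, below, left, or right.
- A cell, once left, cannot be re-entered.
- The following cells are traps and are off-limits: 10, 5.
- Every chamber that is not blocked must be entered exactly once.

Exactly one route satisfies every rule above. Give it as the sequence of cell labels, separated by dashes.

Need to visit all 10 open cells exactly once, starting at 1 and ending at 2.
Cell 4 has only two open neighbours (1 and 7), so the path must pass straight through it: one of those is the cell it's entered from and the other is where it exits.
Route from 1: 2× down (reaching 7), right to 8, down to 11, right to 12, 3× up (reaching 3), left to 2 — 9 moves in all.
Check: all 10 open cells covered.

1 - 4 - 7 - 8 - 11 - 12 - 9 - 6 - 3 - 2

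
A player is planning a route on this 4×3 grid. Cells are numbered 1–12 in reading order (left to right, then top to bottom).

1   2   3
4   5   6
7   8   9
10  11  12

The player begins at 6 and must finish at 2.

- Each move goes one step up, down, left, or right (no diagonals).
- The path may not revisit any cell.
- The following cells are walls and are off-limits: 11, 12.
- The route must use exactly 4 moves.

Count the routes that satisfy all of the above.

Need simple routes of exactly 4 moves from 6 to 2 (Manhattan distance 2, so 1 moves are spent on a detour and 1 undoing it).
Enumerating: 6 9 8 5 2 | 6 5 4 1 2.
That gives 2 routes.

2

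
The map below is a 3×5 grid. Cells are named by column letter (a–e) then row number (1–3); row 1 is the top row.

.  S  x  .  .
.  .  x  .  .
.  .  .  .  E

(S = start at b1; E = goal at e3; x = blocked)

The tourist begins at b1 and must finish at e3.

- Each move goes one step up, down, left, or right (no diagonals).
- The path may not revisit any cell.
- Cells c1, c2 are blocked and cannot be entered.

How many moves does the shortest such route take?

5

The Manhattan distance from b1 to e3 is |1−3| + |2−5| = 5, so at least 5 moves are needed.
A route of 5 moves achieves this: b1 → b2 → b3 → c3 → d3 → e3.
Since 5 matches the lower bound, it is optimal.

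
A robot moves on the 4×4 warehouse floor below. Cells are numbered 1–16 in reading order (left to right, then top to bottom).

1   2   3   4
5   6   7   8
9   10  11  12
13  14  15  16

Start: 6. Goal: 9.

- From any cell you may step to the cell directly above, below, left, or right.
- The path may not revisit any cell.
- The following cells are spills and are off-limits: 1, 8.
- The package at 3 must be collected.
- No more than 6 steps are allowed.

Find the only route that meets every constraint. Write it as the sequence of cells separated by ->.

Any route must reach 3 and still end at 9 within 6 moves, so the order of the required stops is forced.
Route from 6: up 1 to 2, right 1 to 3, down 2 to 11, left 2 to 9 — 6 moves in all.
Check: all required cells visited; 6 ≤ 6 moves.

6 -> 2 -> 3 -> 7 -> 11 -> 10 -> 9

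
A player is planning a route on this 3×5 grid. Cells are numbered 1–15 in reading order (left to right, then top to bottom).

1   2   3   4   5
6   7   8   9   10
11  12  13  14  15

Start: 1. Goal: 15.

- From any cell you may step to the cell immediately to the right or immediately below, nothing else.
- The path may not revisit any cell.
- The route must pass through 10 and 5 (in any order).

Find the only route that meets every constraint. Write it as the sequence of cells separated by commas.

Moves only go right or down, so the column and row indices never decrease.
Route from 1: 4× right (reaching 5), 2× down (reaching 15) — 6 moves in all.
Check: all required cells visited.

1, 2, 3, 4, 5, 10, 15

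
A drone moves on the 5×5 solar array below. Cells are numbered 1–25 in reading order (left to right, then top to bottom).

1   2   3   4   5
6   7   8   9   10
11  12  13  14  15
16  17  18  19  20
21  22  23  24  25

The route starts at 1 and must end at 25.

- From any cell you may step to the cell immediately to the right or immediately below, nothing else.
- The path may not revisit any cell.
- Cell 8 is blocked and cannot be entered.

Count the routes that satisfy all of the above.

40

A right/down-only route from 1 to 25 makes exactly 4 down-moves and 4 right-moves in some order.
With no other constraints that would be C(8,4) = 70 routes.
Subtract routes through each blocked cell (inclusion–exclusion for overlaps): − through 8: 30 → 40.
That gives 40 routes.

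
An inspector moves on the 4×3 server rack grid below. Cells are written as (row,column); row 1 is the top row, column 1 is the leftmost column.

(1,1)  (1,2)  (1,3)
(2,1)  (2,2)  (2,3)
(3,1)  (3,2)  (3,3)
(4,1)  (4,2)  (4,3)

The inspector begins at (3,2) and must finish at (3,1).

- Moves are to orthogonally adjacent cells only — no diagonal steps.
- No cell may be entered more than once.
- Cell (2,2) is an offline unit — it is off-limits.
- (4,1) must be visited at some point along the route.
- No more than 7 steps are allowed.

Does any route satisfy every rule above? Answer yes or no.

One route that works: (3,2) → (4,2) → (4,1) → (3,1).

yes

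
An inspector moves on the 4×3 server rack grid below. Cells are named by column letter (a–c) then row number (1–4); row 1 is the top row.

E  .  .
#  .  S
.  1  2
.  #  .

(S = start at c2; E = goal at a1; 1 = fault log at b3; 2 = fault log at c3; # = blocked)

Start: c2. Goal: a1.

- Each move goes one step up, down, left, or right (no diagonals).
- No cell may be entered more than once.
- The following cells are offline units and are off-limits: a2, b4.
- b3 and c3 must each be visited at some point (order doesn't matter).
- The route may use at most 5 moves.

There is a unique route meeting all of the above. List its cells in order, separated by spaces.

c2 c3 b3 b2 b1 a1

The budget equals the shortest possible length, so every move has to be on a shortest route through the required cells.
Route from c2: down to c3, left to b3, 2× up (reaching b1), left to a1 — 5 moves in all.
Check: all required cells visited; 5 ≤ 5 moves.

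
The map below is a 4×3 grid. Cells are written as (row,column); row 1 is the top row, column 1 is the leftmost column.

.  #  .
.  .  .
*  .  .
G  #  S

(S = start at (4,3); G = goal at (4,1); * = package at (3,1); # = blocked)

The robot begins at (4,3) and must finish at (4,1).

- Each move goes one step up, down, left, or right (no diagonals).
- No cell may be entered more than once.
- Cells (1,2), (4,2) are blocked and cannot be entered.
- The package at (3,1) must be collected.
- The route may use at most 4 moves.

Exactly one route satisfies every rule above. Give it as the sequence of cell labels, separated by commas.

Any route must reach (3,1) and still end at (4,1) within 4 moves, so the order of the required stops is forced.
Route from (4,3): up 1 to (3,3), left 2 to (3,1), down 1 to (4,1) — 4 moves in all.
Check: all required cells visited; 4 ≤ 4 moves.

(4,3), (3,3), (3,2), (3,1), (4,1)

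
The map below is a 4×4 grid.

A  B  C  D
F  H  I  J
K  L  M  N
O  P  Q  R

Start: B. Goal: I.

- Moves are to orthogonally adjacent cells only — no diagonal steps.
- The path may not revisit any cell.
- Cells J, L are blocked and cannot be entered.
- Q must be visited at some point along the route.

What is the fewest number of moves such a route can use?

Any route passes through Q somewhere between B and I. Summing Manhattan distances along the two legs (B → Q → I) gives a lower bound of 4 + 2 = 6 moves.
The shortest route satisfying every rule uses 8 moves: B → H → F → K → O → P → Q → M → I.
The no-revisit rule (legs can't share cells) pushes the minimum above the 6-move bound; an exhaustive check rules out every length from 6 to 7, leaving 8 as the minimum.

8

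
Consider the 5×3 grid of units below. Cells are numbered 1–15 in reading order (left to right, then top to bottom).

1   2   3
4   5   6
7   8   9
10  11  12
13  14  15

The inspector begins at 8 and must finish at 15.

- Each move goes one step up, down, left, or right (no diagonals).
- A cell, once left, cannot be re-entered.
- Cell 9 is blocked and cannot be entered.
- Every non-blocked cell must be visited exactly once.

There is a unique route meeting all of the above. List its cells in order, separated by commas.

8, 5, 6, 3, 2, 1, 4, 7, 10, 13, 14, 11, 12, 15

Need to visit all 14 open cells exactly once, starting at 8 and ending at 15.
Cell 13 has only two open neighbours (10 and 14), so the path must pass straight through it: one of those is the cell it's entered from and the other is where it exits.
Route from 8: up to 5, right to 6, up to 3, 2× left (reaching 1), 4× down (reaching 13), right to 14, up to 11, right to 12, down to 15 — 13 moves in all.
Check: all 14 open cells covered.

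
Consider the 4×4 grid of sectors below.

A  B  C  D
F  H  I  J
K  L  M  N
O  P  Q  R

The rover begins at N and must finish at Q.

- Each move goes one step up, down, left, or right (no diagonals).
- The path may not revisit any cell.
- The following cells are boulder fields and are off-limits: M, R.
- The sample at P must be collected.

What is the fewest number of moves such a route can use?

Any route passes through P somewhere between N and Q. Summing Manhattan distances along the two legs (N → P → Q) gives a lower bound of 3 + 1 = 4 moves.
That bound ignores the blocked cells. Measuring each leg by the fewest moves that actually steer around them (N→P: 5; P→Q: 1) raises the lower bound to 6.
A route of 6 moves exists: N → J → I → H → L → P → Q.
Since 6 matches that lower bound, it is optimal.

6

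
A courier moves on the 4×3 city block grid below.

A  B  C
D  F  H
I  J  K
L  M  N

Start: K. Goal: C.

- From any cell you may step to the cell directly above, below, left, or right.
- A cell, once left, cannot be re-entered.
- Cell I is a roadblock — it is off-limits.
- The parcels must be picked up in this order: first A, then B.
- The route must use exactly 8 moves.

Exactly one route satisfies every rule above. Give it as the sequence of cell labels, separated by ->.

K -> N -> M -> J -> F -> D -> A -> B -> C

The waypoints must appear in the order A, B, with no cell reused.
Route from K: down to N, left to M, 2× up (reaching F), left to D, up to A, 2× right (reaching C) — 8 moves in all.
Check: order respected (A at step 6, B at step 7); 8 moves as required.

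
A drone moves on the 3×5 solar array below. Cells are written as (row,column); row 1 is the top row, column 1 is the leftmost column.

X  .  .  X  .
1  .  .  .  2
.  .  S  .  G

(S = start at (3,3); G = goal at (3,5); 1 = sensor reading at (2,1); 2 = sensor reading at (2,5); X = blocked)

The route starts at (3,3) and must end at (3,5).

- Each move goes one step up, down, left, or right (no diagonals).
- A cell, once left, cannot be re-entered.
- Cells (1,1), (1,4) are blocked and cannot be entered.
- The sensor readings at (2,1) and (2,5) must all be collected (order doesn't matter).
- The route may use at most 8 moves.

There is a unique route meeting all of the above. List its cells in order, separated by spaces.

Any route must reach (2,1) and (2,5) and still end at (3,5) within 8 moves, so the order of the required stops is forced.
Route from (3,3): 2× left (reaching (3,1)), up to (2,1), 4× right (reaching (2,5)), down to (3,5) — 8 moves in all.
Check: all required cells visited; 8 ≤ 8 moves.

(3,3) (3,2) (3,1) (2,1) (2,2) (2,3) (2,4) (2,5) (3,5)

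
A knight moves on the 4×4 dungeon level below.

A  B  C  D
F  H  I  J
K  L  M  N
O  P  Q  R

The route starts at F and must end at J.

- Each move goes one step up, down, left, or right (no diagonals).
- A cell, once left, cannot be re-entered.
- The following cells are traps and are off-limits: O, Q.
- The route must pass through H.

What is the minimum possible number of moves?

3

Any route passes through H somewhere between F and J. Summing Manhattan distances along the two legs (F → H → J) gives a lower bound of 1 + 2 = 3 moves.
A route of 3 moves achieves this: F → H → I → J.
Since 3 matches the lower bound, it is optimal.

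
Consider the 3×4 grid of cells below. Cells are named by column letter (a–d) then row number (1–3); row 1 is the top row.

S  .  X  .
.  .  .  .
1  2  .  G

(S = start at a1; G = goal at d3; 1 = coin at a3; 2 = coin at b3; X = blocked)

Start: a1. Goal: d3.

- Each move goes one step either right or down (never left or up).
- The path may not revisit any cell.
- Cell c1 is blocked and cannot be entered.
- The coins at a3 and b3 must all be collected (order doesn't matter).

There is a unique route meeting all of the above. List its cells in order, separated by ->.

a1 -> a2 -> a3 -> b3 -> c3 -> d3

Moves only go right or down, so the column and row indices never decrease.
Route from a1: 2× down (reaching a3), 3× right (reaching d3) — 5 moves in all.
Check: all required cells visited.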